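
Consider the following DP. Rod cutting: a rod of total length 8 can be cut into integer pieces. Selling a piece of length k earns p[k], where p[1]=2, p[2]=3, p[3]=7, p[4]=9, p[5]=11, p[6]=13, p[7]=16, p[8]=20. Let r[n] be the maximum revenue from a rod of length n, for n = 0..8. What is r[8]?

20

   n    0    1    2    3    4    5    6    7    8
r[n]    0    2    4    7    9   11   14   16   20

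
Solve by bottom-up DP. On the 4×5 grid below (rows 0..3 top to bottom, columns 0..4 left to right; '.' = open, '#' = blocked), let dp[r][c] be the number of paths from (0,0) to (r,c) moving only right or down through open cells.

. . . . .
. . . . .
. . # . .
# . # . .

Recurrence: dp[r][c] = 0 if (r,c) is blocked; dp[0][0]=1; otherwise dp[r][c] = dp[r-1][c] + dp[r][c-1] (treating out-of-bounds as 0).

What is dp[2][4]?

r\c   0   1   2   3   4
  0   1   1   1   1   1
  1   1   2   3   4   5
  2   1   3   0   4   9
  3   0   3   0   4  13

9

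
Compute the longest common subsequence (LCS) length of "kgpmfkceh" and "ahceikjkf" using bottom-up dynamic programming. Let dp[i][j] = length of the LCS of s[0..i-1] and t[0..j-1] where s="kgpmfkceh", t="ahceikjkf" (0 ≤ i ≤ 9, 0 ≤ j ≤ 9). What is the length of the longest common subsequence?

2

   ''  a  h  c  e  i  k  j  k  f
''  0  0  0  0  0  0  0  0  0  0
 k  0  0  0  0  0  0  1  1  1  1
 g  0  0  0  0  0  0  1  1  1  1
 p  0  0  0  0  0  0  1  1  1  1
 m  0  0  0  0  0  0  1  1  1  1
 f  0  0  0  0  0  0  1  1  1  2
 k  0  0  0  0  0  0  1  1  2  2
 c  0  0  0  1  1  1  1  1  2  2
 e  0  0  0  1  2  2  2  2  2  2
 h  0  0  1  1  2  2  2  2  2  2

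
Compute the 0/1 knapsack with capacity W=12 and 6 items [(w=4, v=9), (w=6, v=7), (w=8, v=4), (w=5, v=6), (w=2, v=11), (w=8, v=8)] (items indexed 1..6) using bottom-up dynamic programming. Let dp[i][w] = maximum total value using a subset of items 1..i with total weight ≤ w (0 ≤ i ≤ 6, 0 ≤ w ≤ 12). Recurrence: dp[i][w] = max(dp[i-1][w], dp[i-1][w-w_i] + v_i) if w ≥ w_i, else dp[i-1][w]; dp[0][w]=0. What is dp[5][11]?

26

i\w   0   1   2   3   4   5   6   7   8   9  10  11  12
  0   0   0   0   0   0   0   0   0   0   0   0   0   0
  1   0   0   0   0   9   9   9   9   9   9   9   9   9
  2   0   0   0   0   9   9   9   9   9   9  16  16  16
  3   0   0   0   0   9   9   9   9   9   9  16  16  16
  4   0   0   0   0   9   9   9   9   9  15  16  16  16
  5   0   0  11  11  11  11  20  20  20  20  20  26  27
  6   0   0  11  11  11  11  20  20  20  20  20  26  27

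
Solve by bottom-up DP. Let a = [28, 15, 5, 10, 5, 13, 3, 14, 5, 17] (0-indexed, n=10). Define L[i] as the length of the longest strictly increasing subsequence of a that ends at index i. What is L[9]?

5

   i    0    1    2    3    4    5    6    7    8    9
a[i]   28   15    5   10    5   13    3   14    5   17
L[i]    1    1    1    2    1    3    1    4    2    5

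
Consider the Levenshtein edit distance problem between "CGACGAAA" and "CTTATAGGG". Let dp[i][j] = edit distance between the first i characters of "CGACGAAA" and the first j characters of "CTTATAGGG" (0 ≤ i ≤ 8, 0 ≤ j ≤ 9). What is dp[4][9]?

7

   ''  C  T  T  A  T  A  G  G  G
''  0  1  2  3  4  5  6  7  8  9
 C  1  0  1  2  3  4  5  6  7  8
 G  2  1  1  2  3  4  5  5  6  7
 A  3  2  2  2  2  3  4  5  6  7
 C  4  3  3  3  3  3  4  5  6  7
 G  5  4  4  4  4  4  4  4  5  6
 A  6  5  5  5  4  5  4  5  5  6
 A  7  6  6  6  5  5  5  5  6  6
 A  8  7  7  7  6  6  5  6  6  7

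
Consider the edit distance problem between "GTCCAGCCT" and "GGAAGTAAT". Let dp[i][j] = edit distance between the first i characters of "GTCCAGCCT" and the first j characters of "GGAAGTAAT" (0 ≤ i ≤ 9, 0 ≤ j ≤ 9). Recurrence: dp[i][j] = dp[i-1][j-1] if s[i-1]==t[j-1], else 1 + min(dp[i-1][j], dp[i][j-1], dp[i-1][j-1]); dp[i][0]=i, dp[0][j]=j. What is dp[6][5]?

3

   ''  G  G  A  A  G  T  A  A  T
''  0  1  2  3  4  5  6  7  8  9
 G  1  0  1  2  3  4  5  6  7  8
 T  2  1  1  2  3  4  4  5  6  7
 C  3  2  2  2  3  4  5  5  6  7
 C  4  3  3  3  3  4  5  6  6  7
 A  5  4  4  3  3  4  5  5  6  7
 G  6  5  4  4  4  3  4  5  6  7
 C  7  6  5  5  5  4  4  5  6  7
 C  8  7  6  6  6  5  5  5  6  7
 T  9  8  7  7  7  6  5  6  6  6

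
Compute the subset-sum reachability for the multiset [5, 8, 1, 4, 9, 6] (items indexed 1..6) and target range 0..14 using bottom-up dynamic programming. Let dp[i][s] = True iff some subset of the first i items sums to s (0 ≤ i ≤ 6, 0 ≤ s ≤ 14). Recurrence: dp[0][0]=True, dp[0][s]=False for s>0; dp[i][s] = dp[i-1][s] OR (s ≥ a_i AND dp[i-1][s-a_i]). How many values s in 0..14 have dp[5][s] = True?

i\s   0   1   2   3   4   5   6   7   8   9  10  11  12  13  14
  0   T   F   F   F   F   F   F   F   F   F   F   F   F   F   F
  1   T   F   F   F   F   T   F   F   F   F   F   F   F   F   F
  2   T   F   F   F   F   T   F   F   T   F   F   F   F   T   F
  3   T   T   F   F   F   T   T   F   T   T   F   F   F   T   T
  4   T   T   F   F   T   T   T   F   T   T   T   F   T   T   T
  5   T   T   F   F   T   T   T   F   T   T   T   F   T   T   T
  6   T   T   F   F   T   T   T   T   T   T   T   T   T   T   T

11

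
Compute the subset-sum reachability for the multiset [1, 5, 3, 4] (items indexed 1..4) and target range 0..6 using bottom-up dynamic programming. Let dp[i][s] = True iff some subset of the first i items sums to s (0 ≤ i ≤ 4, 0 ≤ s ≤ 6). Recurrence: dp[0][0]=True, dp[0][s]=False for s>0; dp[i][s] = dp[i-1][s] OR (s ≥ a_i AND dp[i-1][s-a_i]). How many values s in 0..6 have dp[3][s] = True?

i\s   0   1   2   3   4   5   6
  0   T   F   F   F   F   F   F
  1   T   T   F   F   F   F   F
  2   T   T   F   F   F   T   T
  3   T   T   F   T   T   T   T
  4   T   T   F   T   T   T   T

6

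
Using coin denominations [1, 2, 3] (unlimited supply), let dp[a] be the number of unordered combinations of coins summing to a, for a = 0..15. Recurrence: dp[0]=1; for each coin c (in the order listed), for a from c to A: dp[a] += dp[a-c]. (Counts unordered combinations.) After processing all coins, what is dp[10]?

14

after  coin     0     1     2     3     4     5     6     7     8     9    10    11    12    13    14    15
          1     1     1     1     1     1     1     1     1     1     1     1     1     1     1     1     1
          2     1     1     2     2     3     3     4     4     5     5     6     6     7     7     8     8
          3     1     1     2     3     4     5     7     8    10    12    14    16    19    21    24    27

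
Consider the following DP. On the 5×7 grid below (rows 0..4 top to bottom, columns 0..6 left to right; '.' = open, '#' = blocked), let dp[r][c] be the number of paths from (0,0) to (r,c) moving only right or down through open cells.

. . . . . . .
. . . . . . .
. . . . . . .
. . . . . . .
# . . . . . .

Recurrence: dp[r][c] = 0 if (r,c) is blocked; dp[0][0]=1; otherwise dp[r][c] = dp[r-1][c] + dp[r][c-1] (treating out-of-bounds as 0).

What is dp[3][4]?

35

r\c   0   1   2   3   4   5   6
  0   1   1   1   1   1   1   1
  1   1   2   3   4   5   6   7
  2   1   3   6  10  15  21  28
  3   1   4  10  20  35  56  84
  4   0   4  14  34  69 125 209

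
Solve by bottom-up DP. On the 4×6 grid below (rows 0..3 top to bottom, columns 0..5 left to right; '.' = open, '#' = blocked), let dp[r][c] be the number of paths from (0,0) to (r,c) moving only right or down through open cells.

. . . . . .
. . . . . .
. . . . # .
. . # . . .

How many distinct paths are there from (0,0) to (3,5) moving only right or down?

16

r\c   0   1   2   3   4   5
  0   1   1   1   1   1   1
  1   1   2   3   4   5   6
  2   1   3   6  10   0   6
  3   1   4   0  10  10  16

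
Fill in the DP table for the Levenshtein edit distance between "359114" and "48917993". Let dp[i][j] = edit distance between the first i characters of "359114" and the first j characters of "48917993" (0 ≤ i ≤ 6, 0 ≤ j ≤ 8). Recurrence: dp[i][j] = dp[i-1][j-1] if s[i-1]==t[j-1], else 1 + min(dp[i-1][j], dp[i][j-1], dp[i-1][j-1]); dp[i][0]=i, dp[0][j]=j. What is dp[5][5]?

   ''  4  8  9  1  7  9  9  3
''  0  1  2  3  4  5  6  7  8
 3  1  1  2  3  4  5  6  7  7
 5  2  2  2  3  4  5  6  7  8
 9  3  3  3  2  3  4  5  6  7
 1  4  4  4  3  2  3  4  5  6
 1  5  5  5  4  3  3  4  5  6
 4  6  5  6  5  4  4  4  5  6

3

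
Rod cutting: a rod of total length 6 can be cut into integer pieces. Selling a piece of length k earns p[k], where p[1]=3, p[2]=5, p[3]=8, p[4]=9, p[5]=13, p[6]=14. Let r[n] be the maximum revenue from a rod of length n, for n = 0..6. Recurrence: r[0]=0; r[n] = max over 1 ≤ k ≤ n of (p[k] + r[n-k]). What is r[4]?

12

   n    0    1    2    3    4    5    6
r[n]    0    3    6    9   12   15   18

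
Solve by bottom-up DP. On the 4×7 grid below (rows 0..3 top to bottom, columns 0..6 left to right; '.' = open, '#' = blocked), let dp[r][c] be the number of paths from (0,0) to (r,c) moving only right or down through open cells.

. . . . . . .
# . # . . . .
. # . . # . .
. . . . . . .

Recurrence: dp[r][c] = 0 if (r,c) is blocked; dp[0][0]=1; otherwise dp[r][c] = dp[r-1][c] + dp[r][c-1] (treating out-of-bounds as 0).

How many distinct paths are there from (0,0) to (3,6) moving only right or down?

11

r\c   0   1   2   3   4   5   6
  0   1   1   1   1   1   1   1
  1   0   1   0   1   2   3   4
  2   0   0   0   1   0   3   7
  3   0   0   0   1   1   4  11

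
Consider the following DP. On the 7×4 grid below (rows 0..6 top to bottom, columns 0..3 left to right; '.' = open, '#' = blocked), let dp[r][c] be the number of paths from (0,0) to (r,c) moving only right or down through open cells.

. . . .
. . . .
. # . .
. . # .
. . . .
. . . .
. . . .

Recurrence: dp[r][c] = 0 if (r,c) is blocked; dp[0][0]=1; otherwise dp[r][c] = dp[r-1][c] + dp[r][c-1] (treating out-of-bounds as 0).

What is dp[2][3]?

r\c   0   1   2   3
  0   1   1   1   1
  1   1   2   3   4
  2   1   0   3   7
  3   1   1   0   7
  4   1   2   2   9
  5   1   3   5  14
  6   1   4   9  23

7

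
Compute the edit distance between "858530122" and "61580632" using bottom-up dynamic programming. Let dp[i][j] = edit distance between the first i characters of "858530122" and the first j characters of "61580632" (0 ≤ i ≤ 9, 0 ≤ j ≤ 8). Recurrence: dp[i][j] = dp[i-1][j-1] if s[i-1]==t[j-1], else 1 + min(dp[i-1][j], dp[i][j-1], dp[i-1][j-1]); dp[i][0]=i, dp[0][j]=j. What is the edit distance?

6

   ''  6  1  5  8  0  6  3  2
''  0  1  2  3  4  5  6  7  8
 8  1  1  2  3  3  4  5  6  7
 5  2  2  2  2  3  4  5  6  7
 8  3  3  3  3  2  3  4  5  6
 5  4  4  4  3  3  3  4  5  6
 3  5  5  5  4  4  4  4  4  5
 0  6  6  6  5  5  4  5  5  5
 1  7  7  6  6  6  5  5  6  6
 2  8  8  7  7  7  6  6  6  6
 2  9  9  8  8  8  7  7  7  6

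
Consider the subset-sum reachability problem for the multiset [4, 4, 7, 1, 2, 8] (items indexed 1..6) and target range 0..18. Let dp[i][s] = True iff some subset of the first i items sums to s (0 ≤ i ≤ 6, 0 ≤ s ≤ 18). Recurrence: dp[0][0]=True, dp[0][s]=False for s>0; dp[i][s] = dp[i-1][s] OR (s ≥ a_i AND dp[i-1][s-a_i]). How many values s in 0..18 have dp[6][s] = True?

i\s   0   1   2   3   4   5   6   7   8   9  10  11  12  13  14  15  16  17  18
  0   T   F   F   F   F   F   F   F   F   F   F   F   F   F   F   F   F   F   F
  1   T   F   F   F   T   F   F   F   F   F   F   F   F   F   F   F   F   F   F
  2   T   F   F   F   T   F   F   F   T   F   F   F   F   F   F   F   F   F   F
  3   T   F   F   F   T   F   F   T   T   F   F   T   F   F   F   T   F   F   F
  4   T   T   F   F   T   T   F   T   T   T   F   T   T   F   F   T   T   F   F
  5   T   T   T   T   T   T   T   T   T   T   T   T   T   T   T   T   T   T   T
  6   T   T   T   T   T   T   T   T   T   T   T   T   T   T   T   T   T   T   T

19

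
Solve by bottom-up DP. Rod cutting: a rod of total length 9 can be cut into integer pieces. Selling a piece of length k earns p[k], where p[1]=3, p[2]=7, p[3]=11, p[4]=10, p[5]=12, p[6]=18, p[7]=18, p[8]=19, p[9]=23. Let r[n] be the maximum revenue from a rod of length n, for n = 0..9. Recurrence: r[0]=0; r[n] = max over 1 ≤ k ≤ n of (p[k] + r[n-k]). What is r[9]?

   n    0    1    2    3    4    5    6    7    8    9
r[n]    0    3    7   11   14   18   22   25   29   33

33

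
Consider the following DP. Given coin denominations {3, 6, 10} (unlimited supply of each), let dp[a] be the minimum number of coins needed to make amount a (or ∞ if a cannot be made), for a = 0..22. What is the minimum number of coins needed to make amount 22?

 a  0  1  2  3  4  5  6  7  8  9 10 11 12 13 14 15 16 17 18 19 20 21 22
dp  0  -  -  1  -  -  1  -  -  2  1  -  2  2  -  3  2  -  3  3  2  4  3
(- denotes ∞ / unreachable)

3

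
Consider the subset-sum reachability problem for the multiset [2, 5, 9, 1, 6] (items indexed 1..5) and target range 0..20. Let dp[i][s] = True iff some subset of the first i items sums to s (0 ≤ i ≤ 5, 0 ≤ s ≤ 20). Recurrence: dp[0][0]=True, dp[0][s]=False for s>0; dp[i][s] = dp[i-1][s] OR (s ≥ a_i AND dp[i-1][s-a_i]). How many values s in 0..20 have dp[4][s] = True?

16

i\s   0   1   2   3   4   5   6   7   8   9  10  11  12  13  14  15  16  17  18  19  20
  0   T   F   F   F   F   F   F   F   F   F   F   F   F   F   F   F   F   F   F   F   F
  1   T   F   T   F   F   F   F   F   F   F   F   F   F   F   F   F   F   F   F   F   F
  2   T   F   T   F   F   T   F   T   F   F   F   F   F   F   F   F   F   F   F   F   F
  3   T   F   T   F   F   T   F   T   F   T   F   T   F   F   T   F   T   F   F   F   F
  4   T   T   T   T   F   T   T   T   T   T   T   T   T   F   T   T   T   T   F   F   F
  5   T   T   T   T   F   T   T   T   T   T   T   T   T   T   T   T   T   T   T   F   T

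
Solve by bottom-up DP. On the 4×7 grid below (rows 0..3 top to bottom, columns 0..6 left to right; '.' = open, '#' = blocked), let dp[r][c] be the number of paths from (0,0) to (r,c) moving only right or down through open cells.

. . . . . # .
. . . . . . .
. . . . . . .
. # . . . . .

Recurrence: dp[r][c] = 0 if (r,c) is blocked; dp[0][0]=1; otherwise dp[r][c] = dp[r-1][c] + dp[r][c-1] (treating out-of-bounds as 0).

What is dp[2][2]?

r\c   0   1   2   3   4   5   6
  0   1   1   1   1   1   0   0
  1   1   2   3   4   5   5   5
  2   1   3   6  10  15  20  25
  3   1   0   6  16  31  51  76

6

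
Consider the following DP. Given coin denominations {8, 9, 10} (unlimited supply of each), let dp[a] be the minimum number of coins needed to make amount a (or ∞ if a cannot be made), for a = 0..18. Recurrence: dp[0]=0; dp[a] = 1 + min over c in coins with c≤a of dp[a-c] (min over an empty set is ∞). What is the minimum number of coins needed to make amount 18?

2

 a  0  1  2  3  4  5  6  7  8  9 10 11 12 13 14 15 16 17 18
dp  0  -  -  -  -  -  -  -  1  1  1  -  -  -  -  -  2  2  2
(- denotes ∞ / unreachable)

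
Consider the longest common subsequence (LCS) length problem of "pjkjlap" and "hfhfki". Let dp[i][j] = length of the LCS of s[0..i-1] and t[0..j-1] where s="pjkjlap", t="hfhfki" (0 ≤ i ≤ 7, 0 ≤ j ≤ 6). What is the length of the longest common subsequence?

1

   ''  h  f  h  f  k  i
''  0  0  0  0  0  0  0
 p  0  0  0  0  0  0  0
 j  0  0  0  0  0  0  0
 k  0  0  0  0  0  1  1
 j  0  0  0  0  0  1  1
 l  0  0  0  0  0  1  1
 a  0  0  0  0  0  1  1
 p  0  0  0  0  0  1  1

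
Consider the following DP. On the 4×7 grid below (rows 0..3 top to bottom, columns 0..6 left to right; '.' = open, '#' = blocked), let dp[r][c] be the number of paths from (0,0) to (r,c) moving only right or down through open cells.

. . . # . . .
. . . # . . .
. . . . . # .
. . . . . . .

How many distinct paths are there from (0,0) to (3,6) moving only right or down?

22

r\c   0   1   2   3   4   5   6
  0   1   1   1   0   0   0   0
  1   1   2   3   0   0   0   0
  2   1   3   6   6   6   0   0
  3   1   4  10  16  22  22  22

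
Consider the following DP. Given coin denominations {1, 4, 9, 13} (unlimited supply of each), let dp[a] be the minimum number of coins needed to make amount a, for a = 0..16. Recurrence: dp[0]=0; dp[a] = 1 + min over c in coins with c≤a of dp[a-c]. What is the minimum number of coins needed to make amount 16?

4

 a  0  1  2  3  4  5  6  7  8  9 10 11 12 13 14 15 16
dp  0  1  2  3  1  2  3  4  2  1  2  3  3  1  2  3  4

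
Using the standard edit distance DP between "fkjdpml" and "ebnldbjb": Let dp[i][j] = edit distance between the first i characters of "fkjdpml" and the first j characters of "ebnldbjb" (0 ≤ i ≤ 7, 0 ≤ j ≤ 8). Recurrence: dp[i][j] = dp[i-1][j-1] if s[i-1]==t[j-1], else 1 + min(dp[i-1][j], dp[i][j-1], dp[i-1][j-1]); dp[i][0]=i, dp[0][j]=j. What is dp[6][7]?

   ''  e  b  n  l  d  b  j  b
''  0  1  2  3  4  5  6  7  8
 f  1  1  2  3  4  5  6  7  8
 k  2  2  2  3  4  5  6  7  8
 j  3  3  3  3  4  5  6  6  7
 d  4  4  4  4  4  4  5  6  7
 p  5  5  5  5  5  5  5  6  7
 m  6  6  6  6  6  6  6  6  7
 l  7  7  7  7  6  7  7  7  7

6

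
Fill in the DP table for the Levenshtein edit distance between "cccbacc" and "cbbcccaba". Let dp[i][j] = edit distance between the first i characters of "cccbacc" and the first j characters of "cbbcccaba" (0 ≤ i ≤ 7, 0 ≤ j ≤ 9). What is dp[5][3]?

3

   ''  c  b  b  c  c  c  a  b  a
''  0  1  2  3  4  5  6  7  8  9
 c  1  0  1  2  3  4  5  6  7  8
 c  2  1  1  2  2  3  4  5  6  7
 c  3  2  2  2  2  2  3  4  5  6
 b  4  3  2  2  3  3  3  4  4  5
 a  5  4  3  3  3  4  4  3  4  4
 c  6  5  4  4  3  3  4  4  4  5
 c  7  6  5  5  4  3  3  4  5  5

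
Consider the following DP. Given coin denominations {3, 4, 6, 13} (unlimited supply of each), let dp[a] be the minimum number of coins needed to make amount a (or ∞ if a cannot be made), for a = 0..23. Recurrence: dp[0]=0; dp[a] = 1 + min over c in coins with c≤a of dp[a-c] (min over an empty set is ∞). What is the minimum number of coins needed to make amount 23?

3

 a  0  1  2  3  4  5  6  7  8  9 10 11 12 13 14 15 16 17 18 19 20 21 22 23
dp  0  -  -  1  1  -  1  2  2  2  2  3  2  1  3  3  2  2  3  2  3  3  3  3
(- denotes ∞ / unreachable)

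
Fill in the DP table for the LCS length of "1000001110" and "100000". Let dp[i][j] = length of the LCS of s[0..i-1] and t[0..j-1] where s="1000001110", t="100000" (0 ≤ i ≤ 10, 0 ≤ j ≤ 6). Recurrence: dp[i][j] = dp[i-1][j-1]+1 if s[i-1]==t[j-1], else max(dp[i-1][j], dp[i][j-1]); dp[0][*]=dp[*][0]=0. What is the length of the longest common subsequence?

6

   ''  1  0  0  0  0  0
''  0  0  0  0  0  0  0
 1  0  1  1  1  1  1  1
 0  0  1  2  2  2  2  2
 0  0  1  2  3  3  3  3
 0  0  1  2  3  4  4  4
 0  0  1  2  3  4  5  5
 0  0  1  2  3  4  5  6
 1  0  1  2  3  4  5  6
 1  0  1  2  3  4  5  6
 1  0  1  2  3  4  5  6
 0  0  1  2  3  4  5  6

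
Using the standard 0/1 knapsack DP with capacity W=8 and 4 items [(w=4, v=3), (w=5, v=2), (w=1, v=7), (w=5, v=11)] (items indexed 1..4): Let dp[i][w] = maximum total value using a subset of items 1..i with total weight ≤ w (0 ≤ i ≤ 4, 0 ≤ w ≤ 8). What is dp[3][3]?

i\w   0   1   2   3   4   5   6   7   8
  0   0   0   0   0   0   0   0   0   0
  1   0   0   0   0   3   3   3   3   3
  2   0   0   0   0   3   3   3   3   3
  3   0   7   7   7   7  10  10  10  10
  4   0   7   7   7   7  11  18  18  18

7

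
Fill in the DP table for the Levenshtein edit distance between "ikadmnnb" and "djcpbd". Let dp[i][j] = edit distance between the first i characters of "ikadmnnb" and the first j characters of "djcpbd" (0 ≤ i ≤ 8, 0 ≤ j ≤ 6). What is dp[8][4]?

7

   ''  d  j  c  p  b  d
''  0  1  2  3  4  5  6
 i  1  1  2  3  4  5  6
 k  2  2  2  3  4  5  6
 a  3  3  3  3  4  5  6
 d  4  3  4  4  4  5  5
 m  5  4  4  5  5  5  6
 n  6  5  5  5  6  6  6
 n  7  6  6  6  6  7  7
 b  8  7  7  7  7  6  7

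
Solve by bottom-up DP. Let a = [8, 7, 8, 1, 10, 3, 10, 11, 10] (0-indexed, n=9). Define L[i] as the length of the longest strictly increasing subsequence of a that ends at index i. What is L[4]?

3

   i    0    1    2    3    4    5    6    7    8
a[i]    8    7    8    1   10    3   10   11   10
L[i]    1    1    2    1    3    2    3    4    3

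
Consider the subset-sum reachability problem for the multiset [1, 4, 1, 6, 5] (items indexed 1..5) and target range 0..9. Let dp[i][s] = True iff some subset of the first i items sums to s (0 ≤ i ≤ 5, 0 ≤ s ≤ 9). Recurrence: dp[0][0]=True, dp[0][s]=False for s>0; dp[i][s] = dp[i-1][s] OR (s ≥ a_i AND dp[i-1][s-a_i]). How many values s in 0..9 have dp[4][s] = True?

8

i\s   0   1   2   3   4   5   6   7   8   9
  0   T   F   F   F   F   F   F   F   F   F
  1   T   T   F   F   F   F   F   F   F   F
  2   T   T   F   F   T   T   F   F   F   F
  3   T   T   T   F   T   T   T   F   F   F
  4   T   T   T   F   T   T   T   T   T   F
  5   T   T   T   F   T   T   T   T   T   T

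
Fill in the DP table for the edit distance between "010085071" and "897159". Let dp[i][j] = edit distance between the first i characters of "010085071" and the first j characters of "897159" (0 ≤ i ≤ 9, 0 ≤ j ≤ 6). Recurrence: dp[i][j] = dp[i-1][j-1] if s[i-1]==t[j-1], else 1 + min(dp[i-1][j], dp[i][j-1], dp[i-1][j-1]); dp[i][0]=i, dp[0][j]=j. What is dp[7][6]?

   ''  8  9  7  1  5  9
''  0  1  2  3  4  5  6
 0  1  1  2  3  4  5  6
 1  2  2  2  3  3  4  5
 0  3  3  3  3  4  4  5
 0  4  4  4  4  4  5  5
 8  5  4  5  5  5  5  6
 5  6  5  5  6  6  5  6
 0  7  6  6  6  7  6  6
 7  8  7  7  6  7  7  7
 1  9  8  8  7  6  7  8

6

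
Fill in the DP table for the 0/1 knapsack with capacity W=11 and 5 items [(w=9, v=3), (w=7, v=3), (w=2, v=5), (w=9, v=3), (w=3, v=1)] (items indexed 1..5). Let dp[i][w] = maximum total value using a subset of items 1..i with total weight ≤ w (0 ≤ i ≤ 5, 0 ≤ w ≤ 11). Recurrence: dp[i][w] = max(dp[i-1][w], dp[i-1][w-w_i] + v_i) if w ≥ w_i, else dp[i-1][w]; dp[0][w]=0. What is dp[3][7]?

i\w   0   1   2   3   4   5   6   7   8   9  10  11
  0   0   0   0   0   0   0   0   0   0   0   0   0
  1   0   0   0   0   0   0   0   0   0   3   3   3
  2   0   0   0   0   0   0   0   3   3   3   3   3
  3   0   0   5   5   5   5   5   5   5   8   8   8
  4   0   0   5   5   5   5   5   5   5   8   8   8
  5   0   0   5   5   5   6   6   6   6   8   8   8

5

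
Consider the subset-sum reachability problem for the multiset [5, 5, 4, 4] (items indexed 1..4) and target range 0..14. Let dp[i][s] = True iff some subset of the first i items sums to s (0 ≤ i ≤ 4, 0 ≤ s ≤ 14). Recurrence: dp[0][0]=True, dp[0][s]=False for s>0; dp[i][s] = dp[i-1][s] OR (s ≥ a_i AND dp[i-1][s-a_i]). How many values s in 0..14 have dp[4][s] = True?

i\s   0   1   2   3   4   5   6   7   8   9  10  11  12  13  14
  0   T   F   F   F   F   F   F   F   F   F   F   F   F   F   F
  1   T   F   F   F   F   T   F   F   F   F   F   F   F   F   F
  2   T   F   F   F   F   T   F   F   F   F   T   F   F   F   F
  3   T   F   F   F   T   T   F   F   F   T   T   F   F   F   T
  4   T   F   F   F   T   T   F   F   T   T   T   F   F   T   T

8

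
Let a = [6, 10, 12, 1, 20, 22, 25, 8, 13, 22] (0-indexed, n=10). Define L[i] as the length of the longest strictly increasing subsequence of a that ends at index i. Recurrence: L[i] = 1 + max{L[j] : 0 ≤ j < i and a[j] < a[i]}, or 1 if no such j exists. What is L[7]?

   i    0    1    2    3    4    5    6    7    8    9
a[i]    6   10   12    1   20   22   25    8   13   22
L[i]    1    2    3    1    4    5    6    2    4    5

2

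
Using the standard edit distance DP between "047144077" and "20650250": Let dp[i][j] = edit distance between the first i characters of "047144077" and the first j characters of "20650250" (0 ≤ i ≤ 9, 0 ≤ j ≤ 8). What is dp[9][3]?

8

   ''  2  0  6  5  0  2  5  0
''  0  1  2  3  4  5  6  7  8
 0  1  1  1  2  3  4  5  6  7
 4  2  2  2  2  3  4  5  6  7
 7  3  3  3  3  3  4  5  6  7
 1  4  4  4  4  4  4  5  6  7
 4  5  5  5  5  5  5  5  6  7
 4  6  6  6  6  6  6  6  6  7
 0  7  7  6  7  7  6  7  7  6
 7  8  8  7  7  8  7  7  8  7
 7  9  9  8  8  8  8  8  8  8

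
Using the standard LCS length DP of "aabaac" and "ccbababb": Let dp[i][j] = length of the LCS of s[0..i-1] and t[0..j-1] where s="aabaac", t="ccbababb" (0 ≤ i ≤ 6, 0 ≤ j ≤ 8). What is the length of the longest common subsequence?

   ''  c  c  b  a  b  a  b  b
''  0  0  0  0  0  0  0  0  0
 a  0  0  0  0  1  1  1  1  1
 a  0  0  0  0  1  1  2  2  2
 b  0  0  0  1  1  2  2  3  3
 a  0  0  0  1  2  2  3  3  3
 a  0  0  0  1  2  2  3  3  3
 c  0  1  1  1  2  2  3  3  3

3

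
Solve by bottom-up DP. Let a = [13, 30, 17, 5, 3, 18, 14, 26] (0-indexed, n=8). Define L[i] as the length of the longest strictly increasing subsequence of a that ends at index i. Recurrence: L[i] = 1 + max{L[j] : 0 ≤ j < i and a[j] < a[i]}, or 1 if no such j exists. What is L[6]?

   i    0    1    2    3    4    5    6    7
a[i]   13   30   17    5    3   18   14   26
L[i]    1    2    2    1    1    3    2    4

2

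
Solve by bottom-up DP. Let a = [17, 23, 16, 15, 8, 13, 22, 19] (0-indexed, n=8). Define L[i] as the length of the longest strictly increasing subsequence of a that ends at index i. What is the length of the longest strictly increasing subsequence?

3

   i    0    1    2    3    4    5    6    7
a[i]   17   23   16   15    8   13   22   19
L[i]    1    2    1    1    1    2    3    3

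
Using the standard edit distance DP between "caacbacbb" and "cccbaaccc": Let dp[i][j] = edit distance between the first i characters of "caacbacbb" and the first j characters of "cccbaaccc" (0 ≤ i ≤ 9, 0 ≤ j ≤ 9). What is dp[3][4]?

   ''  c  c  c  b  a  a  c  c  c
''  0  1  2  3  4  5  6  7  8  9
 c  1  0  1  2  3  4  5  6  7  8
 a  2  1  1  2  3  3  4  5  6  7
 a  3  2  2  2  3  3  3  4  5  6
 c  4  3  2  2  3  4  4  3  4  5
 b  5  4  3  3  2  3  4  4  4  5
 a  6  5  4  4  3  2  3  4  5  5
 c  7  6  5  4  4  3  3  3  4  5
 b  8  7  6  5  4  4  4  4  4  5
 b  9  8  7  6  5  5  5  5  5  5

3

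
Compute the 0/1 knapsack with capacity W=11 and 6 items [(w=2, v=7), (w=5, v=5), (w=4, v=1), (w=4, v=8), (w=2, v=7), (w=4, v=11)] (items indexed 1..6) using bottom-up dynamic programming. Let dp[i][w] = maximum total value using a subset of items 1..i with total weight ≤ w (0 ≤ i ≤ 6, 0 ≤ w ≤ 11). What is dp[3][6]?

8

i\w   0   1   2   3   4   5   6   7   8   9  10  11
  0   0   0   0   0   0   0   0   0   0   0   0   0
  1   0   0   7   7   7   7   7   7   7   7   7   7
  2   0   0   7   7   7   7   7  12  12  12  12  12
  3   0   0   7   7   7   7   8  12  12  12  12  13
  4   0   0   7   7   8   8  15  15  15  15  16  20
  5   0   0   7   7  14  14  15  15  22  22  22  22
  6   0   0   7   7  14  14  18  18  25  25  26  26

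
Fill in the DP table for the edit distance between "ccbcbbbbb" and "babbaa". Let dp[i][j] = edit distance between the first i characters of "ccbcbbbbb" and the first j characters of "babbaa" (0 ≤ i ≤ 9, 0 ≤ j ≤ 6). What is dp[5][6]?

5

   ''  b  a  b  b  a  a
''  0  1  2  3  4  5  6
 c  1  1  2  3  4  5  6
 c  2  2  2  3  4  5  6
 b  3  2  3  2  3  4  5
 c  4  3  3  3  3  4  5
 b  5  4  4  3  3  4  5
 b  6  5  5  4  3  4  5
 b  7  6  6  5  4  4  5
 b  8  7  7  6  5  5  5
 b  9  8  8  7  6  6  6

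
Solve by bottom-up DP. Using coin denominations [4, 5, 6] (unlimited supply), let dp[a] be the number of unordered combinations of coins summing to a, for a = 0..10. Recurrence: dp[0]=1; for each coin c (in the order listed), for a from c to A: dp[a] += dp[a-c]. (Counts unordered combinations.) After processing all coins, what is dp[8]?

after  coin     0     1     2     3     4     5     6     7     8     9    10
          4     1     0     0     0     1     0     0     0     1     0     0
          5     1     0     0     0     1     1     0     0     1     1     1
          6     1     0     0     0     1     1     1     0     1     1     2

1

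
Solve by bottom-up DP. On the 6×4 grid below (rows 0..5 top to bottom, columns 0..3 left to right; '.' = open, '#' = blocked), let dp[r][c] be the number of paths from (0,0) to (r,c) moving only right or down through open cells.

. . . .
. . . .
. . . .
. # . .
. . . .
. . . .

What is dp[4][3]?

r\c   0   1   2   3
  0   1   1   1   1
  1   1   2   3   4
  2   1   3   6  10
  3   1   0   6  16
  4   1   1   7  23
  5   1   2   9  32

23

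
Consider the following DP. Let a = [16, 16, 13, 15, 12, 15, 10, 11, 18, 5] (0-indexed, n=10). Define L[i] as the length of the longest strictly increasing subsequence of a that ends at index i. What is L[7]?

   i    0    1    2    3    4    5    6    7    8    9
a[i]   16   16   13   15   12   15   10   11   18    5
L[i]    1    1    1    2    1    2    1    2    3    1

2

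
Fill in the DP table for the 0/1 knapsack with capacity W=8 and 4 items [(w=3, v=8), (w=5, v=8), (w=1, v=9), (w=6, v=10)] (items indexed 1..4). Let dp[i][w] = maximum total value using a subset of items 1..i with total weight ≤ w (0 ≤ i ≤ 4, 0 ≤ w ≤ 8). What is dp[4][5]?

i\w   0   1   2   3   4   5   6   7   8
  0   0   0   0   0   0   0   0   0   0
  1   0   0   0   8   8   8   8   8   8
  2   0   0   0   8   8   8   8   8  16
  3   0   9   9   9  17  17  17  17  17
  4   0   9   9   9  17  17  17  19  19

17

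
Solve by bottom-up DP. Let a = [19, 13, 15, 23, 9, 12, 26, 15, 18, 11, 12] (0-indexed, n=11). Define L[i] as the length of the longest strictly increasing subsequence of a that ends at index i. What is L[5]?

2

   i    0    1    2    3    4    5    6    7    8    9   10
a[i]   19   13   15   23    9   12   26   15   18   11   12
L[i]    1    1    2    3    1    2    4    3    4    2    3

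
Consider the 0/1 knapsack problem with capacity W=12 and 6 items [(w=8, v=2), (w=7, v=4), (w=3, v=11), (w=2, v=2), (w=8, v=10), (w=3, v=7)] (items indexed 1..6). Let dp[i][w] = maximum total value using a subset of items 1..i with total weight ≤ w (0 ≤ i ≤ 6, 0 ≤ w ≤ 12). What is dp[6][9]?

20

i\w   0   1   2   3   4   5   6   7   8   9  10  11  12
  0   0   0   0   0   0   0   0   0   0   0   0   0   0
  1   0   0   0   0   0   0   0   0   2   2   2   2   2
  2   0   0   0   0   0   0   0   4   4   4   4   4   4
  3   0   0   0  11  11  11  11  11  11  11  15  15  15
  4   0   0   2  11  11  13  13  13  13  13  15  15  17
  5   0   0   2  11  11  13  13  13  13  13  15  21  21
  6   0   0   2  11  11  13  18  18  20  20  20  21  21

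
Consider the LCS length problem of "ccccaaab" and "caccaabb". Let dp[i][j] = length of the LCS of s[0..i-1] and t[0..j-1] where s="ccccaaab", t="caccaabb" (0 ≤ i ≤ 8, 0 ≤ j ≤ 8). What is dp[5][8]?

4

   ''  c  a  c  c  a  a  b  b
''  0  0  0  0  0  0  0  0  0
 c  0  1  1  1  1  1  1  1  1
 c  0  1  1  2  2  2  2  2  2
 c  0  1  1  2  3  3  3  3  3
 c  0  1  1  2  3  3  3  3  3
 a  0  1  2  2  3  4  4  4  4
 a  0  1  2  2  3  4  5  5  5
 a  0  1  2  2  3  4  5  5  5
 b  0  1  2  2  3  4  5  6  6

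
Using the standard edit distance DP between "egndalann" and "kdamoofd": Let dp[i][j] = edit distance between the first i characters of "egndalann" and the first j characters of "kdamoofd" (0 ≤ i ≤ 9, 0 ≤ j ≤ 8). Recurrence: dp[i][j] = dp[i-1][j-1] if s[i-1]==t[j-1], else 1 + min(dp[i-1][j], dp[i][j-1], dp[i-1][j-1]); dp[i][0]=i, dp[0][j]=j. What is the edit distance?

8

   ''  k  d  a  m  o  o  f  d
''  0  1  2  3  4  5  6  7  8
 e  1  1  2  3  4  5  6  7  8
 g  2  2  2  3  4  5  6  7  8
 n  3  3  3  3  4  5  6  7  8
 d  4  4  3  4  4  5  6  7  7
 a  5  5  4  3  4  5  6  7  8
 l  6  6  5  4  4  5  6  7  8
 a  7  7  6  5  5  5  6  7  8
 n  8  8  7  6  6  6  6  7  8
 n  9  9  8  7  7  7  7  7  8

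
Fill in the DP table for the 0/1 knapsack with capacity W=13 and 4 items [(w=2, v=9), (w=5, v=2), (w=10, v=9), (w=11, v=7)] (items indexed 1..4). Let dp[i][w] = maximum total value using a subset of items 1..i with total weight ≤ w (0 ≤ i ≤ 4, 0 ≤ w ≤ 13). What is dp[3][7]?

i\w   0   1   2   3   4   5   6   7   8   9  10  11  12  13
  0   0   0   0   0   0   0   0   0   0   0   0   0   0   0
  1   0   0   9   9   9   9   9   9   9   9   9   9   9   9
  2   0   0   9   9   9   9   9  11  11  11  11  11  11  11
  3   0   0   9   9   9   9   9  11  11  11  11  11  18  18
  4   0   0   9   9   9   9   9  11  11  11  11  11  18  18

11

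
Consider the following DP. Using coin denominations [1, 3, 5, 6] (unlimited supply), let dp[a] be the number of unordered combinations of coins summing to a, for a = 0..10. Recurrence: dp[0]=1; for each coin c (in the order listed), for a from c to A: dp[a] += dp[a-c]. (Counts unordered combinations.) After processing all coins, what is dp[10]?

after  coin     0     1     2     3     4     5     6     7     8     9    10
          1     1     1     1     1     1     1     1     1     1     1     1
          3     1     1     1     2     2     2     3     3     3     4     4
          5     1     1     1     2     2     3     4     4     5     6     7
          6     1     1     1     2     2     3     5     5     6     8     9

9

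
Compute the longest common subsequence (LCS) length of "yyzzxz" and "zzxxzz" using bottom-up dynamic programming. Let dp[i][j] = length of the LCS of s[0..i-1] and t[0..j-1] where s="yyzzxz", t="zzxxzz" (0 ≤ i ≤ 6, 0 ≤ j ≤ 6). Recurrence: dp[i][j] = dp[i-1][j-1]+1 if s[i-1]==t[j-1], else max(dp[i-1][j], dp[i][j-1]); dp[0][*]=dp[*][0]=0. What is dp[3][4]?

1

   ''  z  z  x  x  z  z
''  0  0  0  0  0  0  0
 y  0  0  0  0  0  0  0
 y  0  0  0  0  0  0  0
 z  0  1  1  1  1  1  1
 z  0  1  2  2  2  2  2
 x  0  1  2  3  3  3  3
 z  0  1  2  3  3  4  4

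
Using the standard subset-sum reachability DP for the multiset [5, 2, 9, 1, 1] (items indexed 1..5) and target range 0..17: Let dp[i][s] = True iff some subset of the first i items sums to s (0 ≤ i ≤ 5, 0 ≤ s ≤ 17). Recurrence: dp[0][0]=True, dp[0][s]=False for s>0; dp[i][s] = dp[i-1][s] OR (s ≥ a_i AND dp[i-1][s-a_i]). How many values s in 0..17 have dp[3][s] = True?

8

i\s   0   1   2   3   4   5   6   7   8   9  10  11  12  13  14  15  16  17
  0   T   F   F   F   F   F   F   F   F   F   F   F   F   F   F   F   F   F
  1   T   F   F   F   F   T   F   F   F   F   F   F   F   F   F   F   F   F
  2   T   F   T   F   F   T   F   T   F   F   F   F   F   F   F   F   F   F
  3   T   F   T   F   F   T   F   T   F   T   F   T   F   F   T   F   T   F
  4   T   T   T   T   F   T   T   T   T   T   T   T   T   F   T   T   T   T
  5   T   T   T   T   T   T   T   T   T   T   T   T   T   T   T   T   T   T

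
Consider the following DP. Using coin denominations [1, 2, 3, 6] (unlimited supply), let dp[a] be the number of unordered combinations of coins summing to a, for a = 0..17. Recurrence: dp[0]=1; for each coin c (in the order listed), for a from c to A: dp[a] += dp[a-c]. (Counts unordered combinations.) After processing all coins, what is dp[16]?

after  coin     0     1     2     3     4     5     6     7     8     9    10    11    12    13    14    15    16    17
          1     1     1     1     1     1     1     1     1     1     1     1     1     1     1     1     1     1     1
          2     1     1     2     2     3     3     4     4     5     5     6     6     7     7     8     8     9     9
          3     1     1     2     3     4     5     7     8    10    12    14    16    19    21    24    27    30    33
          6     1     1     2     3     4     5     8     9    12    15    18    21    27    30    36    42    48    54

48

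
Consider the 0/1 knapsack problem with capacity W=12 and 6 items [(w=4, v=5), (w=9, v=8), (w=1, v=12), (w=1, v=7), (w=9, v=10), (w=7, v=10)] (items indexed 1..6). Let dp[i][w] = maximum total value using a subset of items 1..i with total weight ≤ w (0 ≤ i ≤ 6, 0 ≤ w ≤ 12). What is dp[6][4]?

i\w   0   1   2   3   4   5   6   7   8   9  10  11  12
  0   0   0   0   0   0   0   0   0   0   0   0   0   0
  1   0   0   0   0   5   5   5   5   5   5   5   5   5
  2   0   0   0   0   5   5   5   5   5   8   8   8   8
  3   0  12  12  12  12  17  17  17  17  17  20  20  20
  4   0  12  19  19  19  19  24  24  24  24  24  27  27
  5   0  12  19  19  19  19  24  24  24  24  24  29  29
  6   0  12  19  19  19  19  24  24  24  29  29  29  29

19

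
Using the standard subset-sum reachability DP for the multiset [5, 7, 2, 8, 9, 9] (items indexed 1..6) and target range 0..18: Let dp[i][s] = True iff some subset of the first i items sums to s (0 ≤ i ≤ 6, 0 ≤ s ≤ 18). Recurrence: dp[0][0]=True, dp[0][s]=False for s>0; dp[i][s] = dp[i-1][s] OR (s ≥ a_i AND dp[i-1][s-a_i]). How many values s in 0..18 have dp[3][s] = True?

i\s   0   1   2   3   4   5   6   7   8   9  10  11  12  13  14  15  16  17  18
  0   T   F   F   F   F   F   F   F   F   F   F   F   F   F   F   F   F   F   F
  1   T   F   F   F   F   T   F   F   F   F   F   F   F   F   F   F   F   F   F
  2   T   F   F   F   F   T   F   T   F   F   F   F   T   F   F   F   F   F   F
  3   T   F   T   F   F   T   F   T   F   T   F   F   T   F   T   F   F   F   F
  4   T   F   T   F   F   T   F   T   T   T   T   F   T   T   T   T   F   T   F
  5   T   F   T   F   F   T   F   T   T   T   T   T   T   T   T   T   T   T   T
  6   T   F   T   F   F   T   F   T   T   T   T   T   T   T   T   T   T   T   T

7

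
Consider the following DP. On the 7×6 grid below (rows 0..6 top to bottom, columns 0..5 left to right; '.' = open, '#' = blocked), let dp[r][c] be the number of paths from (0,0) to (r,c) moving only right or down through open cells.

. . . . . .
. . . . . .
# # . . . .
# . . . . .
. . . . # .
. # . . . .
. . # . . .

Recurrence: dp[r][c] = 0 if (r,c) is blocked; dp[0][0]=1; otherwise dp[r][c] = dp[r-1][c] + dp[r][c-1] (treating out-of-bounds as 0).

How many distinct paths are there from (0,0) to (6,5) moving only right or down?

88

r\c   0   1   2   3   4   5
  0   1   1   1   1   1   1
  1   1   2   3   4   5   6
  2   0   0   3   7  12  18
  3   0   0   3  10  22  40
  4   0   0   3  13   0  40
  5   0   0   3  16  16  56
  6   0   0   0  16  32  88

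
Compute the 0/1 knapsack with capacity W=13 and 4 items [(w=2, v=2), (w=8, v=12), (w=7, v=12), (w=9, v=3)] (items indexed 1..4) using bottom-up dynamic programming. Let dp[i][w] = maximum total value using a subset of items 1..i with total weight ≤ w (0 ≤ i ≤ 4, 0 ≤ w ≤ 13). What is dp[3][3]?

i\w   0   1   2   3   4   5   6   7   8   9  10  11  12  13
  0   0   0   0   0   0   0   0   0   0   0   0   0   0   0
  1   0   0   2   2   2   2   2   2   2   2   2   2   2   2
  2   0   0   2   2   2   2   2   2  12  12  14  14  14  14
  3   0   0   2   2   2   2   2  12  12  14  14  14  14  14
  4   0   0   2   2   2   2   2  12  12  14  14  14  14  14

2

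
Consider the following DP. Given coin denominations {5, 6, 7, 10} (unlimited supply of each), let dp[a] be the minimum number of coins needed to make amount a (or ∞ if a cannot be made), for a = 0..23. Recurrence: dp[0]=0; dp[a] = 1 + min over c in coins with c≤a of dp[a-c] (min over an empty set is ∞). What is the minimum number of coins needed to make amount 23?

3

 a  0  1  2  3  4  5  6  7  8  9 10 11 12 13 14 15 16 17 18 19 20 21 22 23
dp  0  -  -  -  -  1  1  1  -  -  1  2  2  2  2  2  2  2  3  3  2  3  3  3
(- denotes ∞ / unreachable)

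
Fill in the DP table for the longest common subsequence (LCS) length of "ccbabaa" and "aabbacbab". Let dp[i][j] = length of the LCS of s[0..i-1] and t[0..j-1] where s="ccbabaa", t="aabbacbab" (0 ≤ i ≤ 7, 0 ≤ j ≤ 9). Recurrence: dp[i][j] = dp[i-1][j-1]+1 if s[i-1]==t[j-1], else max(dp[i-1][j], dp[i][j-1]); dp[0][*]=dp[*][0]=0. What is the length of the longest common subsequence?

   ''  a  a  b  b  a  c  b  a  b
''  0  0  0  0  0  0  0  0  0  0
 c  0  0  0  0  0  0  1  1  1  1
 c  0  0  0  0  0  0  1  1  1  1
 b  0  0  0  1  1  1  1  2  2  2
 a  0  1  1  1  1  2  2  2  3  3
 b  0  1  1  2  2  2  2  3  3  4
 a  0  1  2  2  2  3  3  3  4  4
 a  0  1  2  2  2  3  3  3  4  4

4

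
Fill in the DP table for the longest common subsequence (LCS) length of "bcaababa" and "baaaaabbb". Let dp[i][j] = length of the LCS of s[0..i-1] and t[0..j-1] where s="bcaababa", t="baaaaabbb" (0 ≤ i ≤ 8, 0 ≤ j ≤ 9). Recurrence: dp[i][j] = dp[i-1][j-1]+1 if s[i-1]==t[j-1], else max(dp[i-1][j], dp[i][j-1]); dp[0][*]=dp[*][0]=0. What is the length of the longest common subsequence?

   ''  b  a  a  a  a  a  b  b  b
''  0  0  0  0  0  0  0  0  0  0
 b  0  1  1  1  1  1  1  1  1  1
 c  0  1  1  1  1  1  1  1  1  1
 a  0  1  2  2  2  2  2  2  2  2
 a  0  1  2  3  3  3  3  3  3  3
 b  0  1  2  3  3  3  3  4  4  4
 a  0  1  2  3  4  4  4  4  4  4
 b  0  1  2  3  4  4  4  5  5  5
 a  0  1  2  3  4  5  5  5  5  5

5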